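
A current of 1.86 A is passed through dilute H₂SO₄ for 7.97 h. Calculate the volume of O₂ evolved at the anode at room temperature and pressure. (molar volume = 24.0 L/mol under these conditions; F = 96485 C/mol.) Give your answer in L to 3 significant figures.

Q = 1.86 A × 28692 s = 53370 C
n(e⁻) = Q/F = 53370/96485 = 0.5531 mol
2H₂O → O₂ + 4H⁺ + 4e⁻, so n(O₂) = 0.5531 / 4 = 0.1383 mol
V = 0.1383 × 24.0 = 3.319 L

3.32 L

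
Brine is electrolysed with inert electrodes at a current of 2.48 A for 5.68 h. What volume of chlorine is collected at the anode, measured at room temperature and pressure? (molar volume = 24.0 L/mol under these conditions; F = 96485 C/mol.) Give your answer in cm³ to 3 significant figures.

6310 cm³

Q = 2.48 A × 20448 s = 50710 C
Moles of electrons = 50710 / 96485 = 0.5256 mol
2Cl⁻ → Cl₂ + 2e⁻, so n(Cl₂) = 0.5256 / 2 = 0.2628 mol
V = 0.2628 × 24.0 = 6.307 L
= 6310 cm³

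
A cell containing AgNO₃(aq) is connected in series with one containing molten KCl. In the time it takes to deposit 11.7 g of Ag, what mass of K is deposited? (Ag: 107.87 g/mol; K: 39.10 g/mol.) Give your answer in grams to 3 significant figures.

n(Ag) = 11.7 / 107.87 = 0.1085 mol
Ag⁺ + e⁻ → Ag, so n(e⁻) = 0.1085 mol
Same current for the same time ⇒ same n(e⁻) = 0.1085 mol in both cells.
K⁺ + e⁻ → K, so n(K) = 0.1085 mol
m(K) = 0.1085 × 39.10 = 4.24 g

4.24 g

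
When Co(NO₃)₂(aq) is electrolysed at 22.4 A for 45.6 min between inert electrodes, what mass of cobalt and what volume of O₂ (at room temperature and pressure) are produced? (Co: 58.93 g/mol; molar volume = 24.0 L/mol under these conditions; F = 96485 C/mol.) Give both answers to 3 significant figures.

Q = 22.4 × 2736 = 61290 C; n(e⁻) = 61290 / 96485 = 0.6352 mol
Cathode: Co²⁺ + 2e⁻ → Co → n(Co) = 0.6352/2 = 0.3176 mol → 18.7 g
Anode: 2H₂O → O₂ + 4H⁺ + 4e⁻ → n(O₂) = 0.6352/4 = 0.1588 mol → 3.81 L

18.7 g Co; 3.81 L O₂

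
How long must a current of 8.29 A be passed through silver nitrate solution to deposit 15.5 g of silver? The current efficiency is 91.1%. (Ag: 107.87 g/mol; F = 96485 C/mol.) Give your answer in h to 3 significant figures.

0.510 h

n(Ag) = 15.5 / 107.87 = 0.1437 mol
Ag⁺ + e⁻ → Ag, so n(e⁻) = 0.1437 mol
Q = 0.1437 × 96485 / 0.911 = 15220 C
t = Q / I = 15220 / 8.29 = 1836 s = 0.510 h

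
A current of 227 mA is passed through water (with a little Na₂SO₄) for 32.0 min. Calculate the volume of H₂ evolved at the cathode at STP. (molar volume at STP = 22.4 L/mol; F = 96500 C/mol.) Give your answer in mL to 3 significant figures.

Charge passed = 0.227 × 1920 = 435.8 C
n(e⁻) = 435.8 / 96500 = 0.004516 mol
2H⁺ + 2e⁻ → H₂, so n(H₂) = 0.004516 / 2 = 0.002258 mol
V = 0.002258 × 22.4 = 0.05058 L
= 50.6 mL

50.6 mL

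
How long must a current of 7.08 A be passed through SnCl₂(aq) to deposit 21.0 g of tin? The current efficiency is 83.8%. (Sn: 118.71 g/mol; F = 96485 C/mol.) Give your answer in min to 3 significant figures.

n(Sn) = 21.0 / 118.71 = 0.1769 mol
Sn²⁺ + 2e⁻ → Sn, so n(e⁻) = 2 × 0.1769 = 0.3538 mol
Q = 0.3538 × 96485 / 0.838 = 40740 C
t = Q / I = 40740 / 7.08 = 5754 s = 95.9 min

95.9 min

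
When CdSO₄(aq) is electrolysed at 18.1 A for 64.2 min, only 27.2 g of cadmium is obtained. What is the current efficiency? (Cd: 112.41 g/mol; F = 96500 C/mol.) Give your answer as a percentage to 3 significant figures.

Q = 18.1 × 3852 = 69720 C
n(e⁻) = 69720 / 96500 = 0.7225 mol
Cd²⁺ + 2e⁻ → Cd, so theoretical n(Cd) = 0.3613 mol → 40.61 g
Efficiency = 27.2 / 40.61 = 0.6698 = 67.0%

67.0%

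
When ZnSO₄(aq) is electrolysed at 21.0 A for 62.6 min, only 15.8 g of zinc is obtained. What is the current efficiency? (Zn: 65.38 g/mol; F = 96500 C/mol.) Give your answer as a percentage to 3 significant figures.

59.1%

Q = 21.0 × 3756 = 78880 C
n(e⁻) = 78880 / 96500 = 0.8174 mol
Zn²⁺ + 2e⁻ → Zn, so theoretical n(Zn) = 0.4087 mol → 26.72 g
Efficiency = 15.8 / 26.72 = 0.5913 = 59.1%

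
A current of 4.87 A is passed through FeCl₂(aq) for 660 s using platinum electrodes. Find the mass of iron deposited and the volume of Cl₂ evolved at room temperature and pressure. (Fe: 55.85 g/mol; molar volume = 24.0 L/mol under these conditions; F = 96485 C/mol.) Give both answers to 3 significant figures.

0.930 g Fe; 0.400 L Cl₂

Q = 4.87 × 660 = 3214 C; n(e⁻) = 3214 / 96485 = 0.03331 mol
Cathode: Fe²⁺ + 2e⁻ → Fe → n(Fe) = 0.03331/2 = 0.01666 mol → 0.930 g
Anode: 2Cl⁻ → Cl₂ + 2e⁻ → n(Cl₂) = 0.03331/2 = 0.01666 mol → 0.400 L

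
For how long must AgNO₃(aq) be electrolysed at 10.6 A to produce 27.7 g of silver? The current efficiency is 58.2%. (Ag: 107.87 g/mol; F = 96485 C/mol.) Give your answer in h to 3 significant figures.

n(Ag) = 27.7 / 107.87 = 0.2568 mol
Ag⁺ + e⁻ → Ag, so n(e⁻) = 0.2568 mol
Q = 0.2568 × 96485 / 0.582 = 42570 C
t = Q / I = 42570 / 10.6 = 4016 s = 1.12 h

1.12 h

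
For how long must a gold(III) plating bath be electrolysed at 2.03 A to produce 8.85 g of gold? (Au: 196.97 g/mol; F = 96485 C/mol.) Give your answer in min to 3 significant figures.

107 min

n(Au) = 8.85 / 196.97 = 0.04493 mol
Au³⁺ + 3e⁻ → Au, so n(e⁻) = 3 × 0.04493 = 0.1348 mol
Q = 0.1348 × 96485 = 13010 C
t = Q / I = 13010 / 2.03 = 6409 s = 107 min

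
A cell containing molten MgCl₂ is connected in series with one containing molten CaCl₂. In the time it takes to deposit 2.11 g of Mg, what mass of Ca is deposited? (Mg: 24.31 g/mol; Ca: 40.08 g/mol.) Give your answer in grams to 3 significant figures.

n(Mg) = 2.11 / 24.31 = 0.08680 mol
Mg²⁺ + 2e⁻ → Mg, so n(e⁻) = 2 × 0.08680 = 0.1736 mol
The cells are in series, so the same charge (and hence the same n(e⁻) = 0.1736 mol) passes through both.
Ca²⁺ + 2e⁻ → Ca, so n(Ca) = 0.1736 / 2 = 0.08680 mol
m(Ca) = 0.08680 × 40.08 = 3.48 g

3.48 g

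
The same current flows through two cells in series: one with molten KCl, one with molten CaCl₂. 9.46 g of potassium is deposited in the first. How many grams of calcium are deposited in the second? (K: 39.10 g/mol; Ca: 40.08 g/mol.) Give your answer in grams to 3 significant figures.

4.85 g

n(K) = 9.46 / 39.10 = 0.2419 mol
K⁺ + e⁻ → K, so n(e⁻) = 0.2419 mol
Since the cells are in series, n(e⁻) in the Ca cell is also 0.2419 mol.
Ca²⁺ + 2e⁻ → Ca, so n(Ca) = 0.2419 / 2 = 0.1210 mol
m(Ca) = 0.1210 × 40.08 = 4.85 g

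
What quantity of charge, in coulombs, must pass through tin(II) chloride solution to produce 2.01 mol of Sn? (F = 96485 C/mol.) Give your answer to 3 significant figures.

Sn²⁺ + 2e⁻ → Sn, so n(e⁻) = 2 × 2.01 = 4.020 mol
Q = 4.020 × 96485 = 3.879×10^5 C

3.88×10^5 C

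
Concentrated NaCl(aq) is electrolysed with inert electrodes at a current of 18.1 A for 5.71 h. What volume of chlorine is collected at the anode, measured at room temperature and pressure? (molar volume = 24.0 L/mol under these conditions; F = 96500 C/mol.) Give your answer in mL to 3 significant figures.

Charge passed = 18.1 × 20556 = 3.721×10^5 C
n(e⁻) = 3.721×10^5 / 96500 = 3.856 mol
2Cl⁻ → Cl₂ + 2e⁻, so n(Cl₂) = 3.856 / 2 = 1.928 mol
V = 1.928 × 24.0 = 46.27 L
= 46300 mL

46300 mL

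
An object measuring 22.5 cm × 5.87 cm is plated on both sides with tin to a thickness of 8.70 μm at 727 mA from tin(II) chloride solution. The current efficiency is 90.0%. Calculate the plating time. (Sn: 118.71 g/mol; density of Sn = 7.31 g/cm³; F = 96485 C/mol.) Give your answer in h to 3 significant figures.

1.16 h

Plated area = 2 × 22.5 × 5.87 = 264.2 cm²
Volume = 264.2 × 8.70×10⁻⁴ cm = 0.2299 cm³
m(Sn) = 0.2299 × 7.31 = 1.681 g
n(Sn) = 1.681 / 118.71 = 0.01416 mol; n(e⁻) = 2 × 0.01416 = 0.02832 mol
Q = 0.02832 × 96485 / 0.900 = 3036 C
t = 3036 / 0.727 = 4176 s = 1.16 h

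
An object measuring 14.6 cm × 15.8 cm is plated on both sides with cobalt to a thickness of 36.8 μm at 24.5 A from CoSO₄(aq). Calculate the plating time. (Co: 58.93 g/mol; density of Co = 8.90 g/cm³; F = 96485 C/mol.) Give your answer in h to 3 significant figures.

Plated area = 2 × 14.6 × 15.8 = 461.4 cm²
Volume = 461.4 × 36.8×10⁻⁴ cm = 1.698 cm³
m(Co) = 1.698 × 8.90 = 15.11 g
n(Co) = 15.11 / 58.93 = 0.2564 mol; n(e⁻) = 2 × 0.2564 = 0.5128 mol
Q = 0.5128 × 96485 = 49480 C
t = 49480 / 24.5 = 2020 s = 0.561 h

0.561 h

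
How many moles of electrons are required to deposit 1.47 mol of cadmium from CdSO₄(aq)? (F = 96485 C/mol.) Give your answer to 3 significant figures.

2.94 mol

Cd²⁺ + 2e⁻ → Cd, so n(e⁻) = 2 × 1.47 = 2.940 mol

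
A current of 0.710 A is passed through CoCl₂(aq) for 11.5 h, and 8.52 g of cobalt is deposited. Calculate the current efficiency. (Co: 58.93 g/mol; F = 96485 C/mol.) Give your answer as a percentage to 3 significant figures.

Q = 0.710 × 41400 = 29390 C
n(e⁻) = 29390 / 96485 = 0.3046 mol
Co²⁺ + 2e⁻ → Co, so theoretical n(Co) = 0.1523 mol → 8.975 g
Efficiency = 8.52 / 8.975 = 0.9493 = 94.9%

94.9%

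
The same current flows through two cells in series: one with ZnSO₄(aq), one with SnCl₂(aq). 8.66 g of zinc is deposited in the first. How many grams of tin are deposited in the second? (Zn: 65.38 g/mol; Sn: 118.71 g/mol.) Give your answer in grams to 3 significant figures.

15.7 g

n(Zn) = 8.66 / 65.38 = 0.1325 mol
Zn²⁺ + 2e⁻ → Zn, so n(e⁻) = 2 × 0.1325 = 0.2650 mol
The cells are in series, so the same charge (and hence the same n(e⁻) = 0.2650 mol) passes through both.
Sn²⁺ + 2e⁻ → Sn, so n(Sn) = 0.2650 / 2 = 0.1325 mol
m(Sn) = 0.1325 × 118.71 = 15.7 g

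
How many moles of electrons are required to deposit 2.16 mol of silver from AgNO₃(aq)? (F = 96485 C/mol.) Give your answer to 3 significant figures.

Ag⁺ + e⁻ → Ag, so n(e⁻) = 1 × 2.16 = 2.160 mol

2.16 mol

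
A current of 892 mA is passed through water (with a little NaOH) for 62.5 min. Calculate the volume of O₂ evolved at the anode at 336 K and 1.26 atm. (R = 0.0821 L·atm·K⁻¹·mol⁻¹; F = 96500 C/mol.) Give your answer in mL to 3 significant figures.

Q = 0.892 A × 3750 s = 3345 C
n(e⁻) = 3345 / 96500 = 0.03466 mol
2H₂O → O₂ + 4H⁺ + 4e⁻, so n(O₂) = 0.03466 / 4 = 0.008665 mol
V = nRT/P = 0.008665 × 0.0821 × 336 / 1.26 = 0.1897 L
= 190 mL

190 mL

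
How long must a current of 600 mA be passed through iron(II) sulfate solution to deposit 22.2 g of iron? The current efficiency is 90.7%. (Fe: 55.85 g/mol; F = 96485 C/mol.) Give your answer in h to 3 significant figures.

39.2 h

n(Fe) = 22.2 / 55.85 = 0.3975 mol
Fe²⁺ + 2e⁻ → Fe, so n(e⁻) = 2 × 0.3975 = 0.7950 mol
Q = 0.7950 × 96485 / 0.907 = 84570 C
t = Q / I = 84570 / 0.600 = 1.410×10^5 s = 39.2 h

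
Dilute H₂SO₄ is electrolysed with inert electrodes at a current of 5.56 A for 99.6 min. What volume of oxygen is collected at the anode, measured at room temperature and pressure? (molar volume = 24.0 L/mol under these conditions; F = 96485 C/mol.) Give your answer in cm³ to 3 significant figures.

Q = It = 5.56 × 5976 = 33230 C
n(e⁻) = 33230 / 96485 = 0.3444 mol
2H₂O → O₂ + 4H⁺ + 4e⁻, so n(O₂) = 0.3444 / 4 = 0.08610 mol
V = 0.08610 × 24.0 = 2.066 L
= 2070 cm³

2070 cm³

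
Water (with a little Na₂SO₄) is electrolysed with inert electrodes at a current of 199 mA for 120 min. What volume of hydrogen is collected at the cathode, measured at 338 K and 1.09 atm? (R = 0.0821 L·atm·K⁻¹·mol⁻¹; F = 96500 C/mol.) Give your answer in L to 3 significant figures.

0.189 L

Q = It = 0.199 × 7200 = 1433 C
Moles of electrons = 1433 / 96500 = 0.01485 mol
2H⁺ + 2e⁻ → H₂, so n(H₂) = 0.01485 / 2 = 0.007425 mol
V = nRT/P = 0.007425 × 0.0821 × 338 / 1.09 = 0.1890 L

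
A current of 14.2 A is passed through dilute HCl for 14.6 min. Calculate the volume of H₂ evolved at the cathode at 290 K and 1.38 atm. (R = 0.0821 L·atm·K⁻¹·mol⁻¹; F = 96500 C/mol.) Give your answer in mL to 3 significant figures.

1110 mL

Q = It = 14.2 × 876 = 12440 C
n(e⁻) = Q/F = 12440/96500 = 0.1289 mol
2H⁺ + 2e⁻ → H₂, so n(H₂) = 0.1289 / 2 = 0.06445 mol
V = nRT/P = 0.06445 × 0.0821 × 290 / 1.38 = 1.112 L
= 1110 mL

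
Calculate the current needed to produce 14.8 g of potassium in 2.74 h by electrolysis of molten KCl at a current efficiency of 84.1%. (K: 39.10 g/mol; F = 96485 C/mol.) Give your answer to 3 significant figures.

n(K) = 14.8 / 39.10 = 0.3785 mol
K⁺ + e⁻ → K, so n(e⁻) = 0.3785 mol
Q = 0.3785 × 96485 / 0.841 = 43420 C
I = Q / t = 43420 / 9864 s = 4.40 A

4.40 A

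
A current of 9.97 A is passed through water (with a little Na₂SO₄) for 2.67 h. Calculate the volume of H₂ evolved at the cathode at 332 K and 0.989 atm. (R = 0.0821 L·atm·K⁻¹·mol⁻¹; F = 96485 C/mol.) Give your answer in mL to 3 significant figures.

Charge passed = 9.97 × 9612 = 95830 C
n(e⁻) = Q/F = 95830/96485 = 0.9932 mol
2H⁺ + 2e⁻ → H₂, so n(H₂) = 0.9932 / 2 = 0.4966 mol
V = nRT/P = 0.4966 × 0.0821 × 332 / 0.989 = 13.69 L
= 13700 mL

13700 mL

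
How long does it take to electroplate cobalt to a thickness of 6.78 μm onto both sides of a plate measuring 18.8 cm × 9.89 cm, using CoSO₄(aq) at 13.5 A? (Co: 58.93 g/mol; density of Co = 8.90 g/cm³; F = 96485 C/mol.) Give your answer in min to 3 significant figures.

9.07 min

Plated area = 2 × 18.8 × 9.89 = 371.9 cm²
Volume = 371.9 × 6.78×10⁻⁴ cm = 0.2521 cm³
m(Co) = 0.2521 × 8.90 = 2.244 g
n(Co) = 2.244 / 58.93 = 0.03808 mol; n(e⁻) = 2 × 0.03808 = 0.07616 mol
Q = 0.07616 × 96485 = 7348 C
t = 7348 / 13.5 = 544.3 s = 9.07 min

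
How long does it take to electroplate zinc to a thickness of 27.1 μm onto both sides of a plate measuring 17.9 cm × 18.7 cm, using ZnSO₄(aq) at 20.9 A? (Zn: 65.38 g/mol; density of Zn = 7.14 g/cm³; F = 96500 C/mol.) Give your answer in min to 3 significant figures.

30.5 min

Plated area = 2 × 17.9 × 18.7 = 669.5 cm²
Volume = 669.5 × 27.1×10⁻⁴ cm = 1.814 cm³
m(Zn) = 1.814 × 7.14 = 12.95 g
n(Zn) = 12.95 / 65.38 = 0.1981 mol; n(e⁻) = 2 × 0.1981 = 0.3962 mol
Q = 0.3962 × 96500 = 38230 C
t = 38230 / 20.9 = 1829 s = 30.5 min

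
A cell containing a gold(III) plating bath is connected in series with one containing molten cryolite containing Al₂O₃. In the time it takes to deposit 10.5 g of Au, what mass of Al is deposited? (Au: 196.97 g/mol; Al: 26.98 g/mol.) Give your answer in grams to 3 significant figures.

1.44 g

n(Au) = 10.5 / 196.97 = 0.05331 mol
Au³⁺ + 3e⁻ → Au, so n(e⁻) = 3 × 0.05331 = 0.1599 mol
In series, the same 0.1599 mol of electrons flows through the second cell.
Al³⁺ + 3e⁻ → Al, so n(Al) = 0.1599 / 3 = 0.05330 mol
m(Al) = 0.05330 × 26.98 = 1.44 g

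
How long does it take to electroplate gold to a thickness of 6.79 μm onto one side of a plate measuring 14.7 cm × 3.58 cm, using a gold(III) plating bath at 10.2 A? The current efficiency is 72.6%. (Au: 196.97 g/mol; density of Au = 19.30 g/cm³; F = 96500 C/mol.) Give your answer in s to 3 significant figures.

137 s

Plated area = 14.7 × 3.58 = 52.63 cm²
Volume = 52.63 × 6.79×10⁻⁴ cm = 0.03574 cm³
m(Au) = 0.03574 × 19.30 = 0.6898 g
n(Au) = 0.6898 / 196.97 = 0.003502 mol; n(e⁻) = 3 × 0.003502 = 0.01051 mol
Q = 0.01051 × 96500 / 0.726 = 1397 C
t = 1397 / 10.2 = 137.0 s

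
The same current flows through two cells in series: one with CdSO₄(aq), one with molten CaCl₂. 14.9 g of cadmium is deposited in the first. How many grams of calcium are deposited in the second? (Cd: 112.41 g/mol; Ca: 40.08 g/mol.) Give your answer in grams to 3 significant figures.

5.31 g

n(Cd) = 14.9 / 112.41 = 0.1326 mol
Cd²⁺ + 2e⁻ → Cd, so n(e⁻) = 2 × 0.1326 = 0.2652 mol
Same current for the same time ⇒ same n(e⁻) = 0.2652 mol in both cells.
Ca²⁺ + 2e⁻ → Ca, so n(Ca) = 0.2652 / 2 = 0.1326 mol
m(Ca) = 0.1326 × 40.08 = 5.31 g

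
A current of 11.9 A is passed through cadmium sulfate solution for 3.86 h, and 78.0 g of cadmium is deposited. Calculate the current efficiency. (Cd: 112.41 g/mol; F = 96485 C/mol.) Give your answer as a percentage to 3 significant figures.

81.0%

Q = 11.9 × 13896 = 1.654×10^5 C
n(e⁻) = 1.654×10^5 / 96485 = 1.714 mol
Cd²⁺ + 2e⁻ → Cd, so theoretical n(Cd) = 0.8570 mol → 96.34 g
Efficiency = 78.0 / 96.34 = 0.8096 = 81.0%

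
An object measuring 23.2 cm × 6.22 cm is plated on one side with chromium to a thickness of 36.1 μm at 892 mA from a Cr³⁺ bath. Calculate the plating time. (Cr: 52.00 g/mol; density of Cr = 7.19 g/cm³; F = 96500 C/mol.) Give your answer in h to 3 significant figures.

Plated area = 23.2 × 6.22 = 144.3 cm²
Volume = 144.3 × 36.1×10⁻⁴ cm = 0.5209 cm³
m(Cr) = 0.5209 × 7.19 = 3.745 g
n(Cr) = 3.745 / 52.00 = 0.07202 mol; n(e⁻) = 3 × 0.07202 = 0.2161 mol
Q = 0.2161 × 96500 = 20850 C
t = 20850 / 0.892 = 23370 s = 6.49 h

6.49 h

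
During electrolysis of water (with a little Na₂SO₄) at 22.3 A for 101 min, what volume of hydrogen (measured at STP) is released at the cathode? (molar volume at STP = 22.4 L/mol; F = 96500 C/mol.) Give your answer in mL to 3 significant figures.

Q = 22.3 A × 6060 s = 1.351×10^5 C
n(e⁻) = Q/F = 1.351×10^5/96500 = 1.400 mol
2H⁺ + 2e⁻ → H₂, so n(H₂) = 1.400 / 2 = 0.7000 mol
V = 0.7000 × 22.4 = 15.68 L
= 15700 mL

15700 mL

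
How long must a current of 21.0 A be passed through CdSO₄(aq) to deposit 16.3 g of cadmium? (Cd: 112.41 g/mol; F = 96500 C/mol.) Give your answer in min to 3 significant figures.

n(Cd) = 16.3 / 112.41 = 0.1450 mol
Cd²⁺ + 2e⁻ → Cd, so n(e⁻) = 2 × 0.1450 = 0.2900 mol
Q = 0.2900 × 96500 = 27990 C
t = Q / I = 27990 / 21.0 = 1333 s = 22.2 min

22.2 min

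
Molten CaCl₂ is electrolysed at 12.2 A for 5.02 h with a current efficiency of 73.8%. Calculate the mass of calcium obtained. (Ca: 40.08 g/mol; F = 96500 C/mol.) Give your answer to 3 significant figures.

Q = 12.2 × 18072 = 2.205×10^5 C
n(e⁻) = 2.205×10^5 / 96500 = 2.285 mol
Ca²⁺ + 2e⁻ → Ca, so theoretical m(Ca) = 1.143 × 40.08 = 45.81 g
Actual mass = 73.8% × 45.81 = 33.8 g

33.8 g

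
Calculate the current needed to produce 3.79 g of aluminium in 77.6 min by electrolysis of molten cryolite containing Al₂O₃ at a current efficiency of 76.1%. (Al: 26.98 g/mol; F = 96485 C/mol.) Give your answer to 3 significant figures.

11.5 A

n(Al) = 3.79 / 26.98 = 0.1405 mol
Al³⁺ + 3e⁻ → Al, so n(e⁻) = 3 × 0.1405 = 0.4215 mol
Q = 0.4215 × 96485 / 0.761 = 53440 C
I = Q / t = 53440 / 4656 s = 11.5 A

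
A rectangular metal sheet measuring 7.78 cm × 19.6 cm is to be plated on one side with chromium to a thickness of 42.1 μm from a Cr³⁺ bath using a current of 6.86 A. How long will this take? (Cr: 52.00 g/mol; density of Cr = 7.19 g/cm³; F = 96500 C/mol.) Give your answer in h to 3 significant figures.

1.04 h

Plated area = 7.78 × 19.6 = 152.5 cm²
Volume = 152.5 × 42.1×10⁻⁴ cm = 0.6420 cm³
m(Cr) = 0.6420 × 7.19 = 4.616 g
n(Cr) = 4.616 / 52.00 = 0.08877 mol; n(e⁻) = 3 × 0.08877 = 0.2663 mol
Q = 0.2663 × 96500 = 25700 C
t = 25700 / 6.86 = 3746 s = 1.04 h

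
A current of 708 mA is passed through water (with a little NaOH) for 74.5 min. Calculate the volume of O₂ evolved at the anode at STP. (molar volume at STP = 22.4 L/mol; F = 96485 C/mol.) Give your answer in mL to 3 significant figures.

184 mL

Charge passed = 0.708 × 4470 = 3165 C
n(e⁻) = Q/F = 3165/96485 = 0.03280 mol
2H₂O → O₂ + 4H⁺ + 4e⁻, so n(O₂) = 0.03280 / 4 = 0.008200 mol
V = 0.008200 × 22.4 = 0.1837 L
= 184 mL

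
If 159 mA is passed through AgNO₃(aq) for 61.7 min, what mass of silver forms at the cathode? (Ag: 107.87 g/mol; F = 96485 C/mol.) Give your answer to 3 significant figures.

0.658 g

Charge passed = 0.159 × 3702 = 588.6 C
n(e⁻) = Q/F = 588.6/96485 = 0.006100 mol
Ag⁺ + e⁻ → Ag, so n(Ag) = 0.006100 mol
m = 0.006100 × 107.87 = 0.658 g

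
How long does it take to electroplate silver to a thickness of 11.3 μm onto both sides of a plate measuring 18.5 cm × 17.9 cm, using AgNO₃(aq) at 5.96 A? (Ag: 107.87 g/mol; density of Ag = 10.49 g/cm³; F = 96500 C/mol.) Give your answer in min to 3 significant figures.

Plated area = 2 × 18.5 × 17.9 = 662.3 cm²
Volume = 662.3 × 11.3×10⁻⁴ cm = 0.7484 cm³
m(Ag) = 0.7484 × 10.49 = 7.851 g
n(Ag) = 7.851 / 107.87 = 0.07278 mol; n(e⁻) = 0.07278 mol
Q = 0.07278 × 96500 = 7023 C
t = 7023 / 5.96 = 1178 s = 19.6 min

19.6 min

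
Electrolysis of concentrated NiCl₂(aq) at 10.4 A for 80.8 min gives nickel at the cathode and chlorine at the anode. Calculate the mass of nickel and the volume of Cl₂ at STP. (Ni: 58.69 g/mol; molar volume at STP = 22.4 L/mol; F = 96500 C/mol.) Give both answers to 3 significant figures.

15.3 g Ni; 5.85 L Cl₂

Q = 10.4 × 4848 = 50420 C; n(e⁻) = 50420 / 96500 = 0.5225 mol
Cathode: Ni²⁺ + 2e⁻ → Ni → n(Ni) = 0.5225/2 = 0.2613 mol → 15.3 g
Anode: 2Cl⁻ → Cl₂ + 2e⁻ → n(Cl₂) = 0.5225/2 = 0.2613 mol → 5.85 L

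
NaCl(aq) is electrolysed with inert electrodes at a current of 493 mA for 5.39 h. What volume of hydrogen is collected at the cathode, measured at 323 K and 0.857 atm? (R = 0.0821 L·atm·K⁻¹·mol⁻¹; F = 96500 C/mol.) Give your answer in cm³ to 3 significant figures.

1530 cm³

Charge passed = 0.493 × 19404 = 9566 C
Moles of electrons = 9566 / 96500 = 0.09913 mol
2H⁺ + 2e⁻ → H₂, so n(H₂) = 0.09913 / 2 = 0.04957 mol
V = nRT/P = 0.04957 × 0.0821 × 323 / 0.857 = 1.534 L
= 1530 cm³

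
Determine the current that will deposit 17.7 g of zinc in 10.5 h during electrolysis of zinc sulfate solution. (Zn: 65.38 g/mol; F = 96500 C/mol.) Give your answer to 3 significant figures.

n(Zn) = 17.7 / 65.38 = 0.2707 mol
Zn²⁺ + 2e⁻ → Zn, so n(e⁻) = 2 × 0.2707 = 0.5414 mol
Q = 0.5414 × 96500 = 52250 C
I = Q / t = 52250 / 37800 s = 1.38 A

1.38 A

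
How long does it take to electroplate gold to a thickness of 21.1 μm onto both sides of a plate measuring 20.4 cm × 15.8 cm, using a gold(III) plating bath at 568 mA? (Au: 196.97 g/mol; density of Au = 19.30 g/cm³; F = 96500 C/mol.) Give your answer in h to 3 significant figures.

Plated area = 2 × 20.4 × 15.8 = 644.6 cm²
Volume = 644.6 × 21.1×10⁻⁴ cm = 1.360 cm³
m(Au) = 1.360 × 19.30 = 26.25 g
n(Au) = 26.25 / 196.97 = 0.1333 mol; n(e⁻) = 3 × 0.1333 = 0.3999 mol
Q = 0.3999 × 96500 = 38590 C
t = 38590 / 0.568 = 67940 s = 18.9 h

18.9 h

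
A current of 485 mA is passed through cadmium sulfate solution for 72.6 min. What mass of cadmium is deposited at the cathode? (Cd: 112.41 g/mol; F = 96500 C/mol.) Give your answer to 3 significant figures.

1.23 g

Q = It = 0.485 × 4356 = 2113 C
n(e⁻) = Q/F = 2113/96500 = 0.02190 mol
Cd²⁺ + 2e⁻ → Cd, so n(Cd) = 0.02190 / 2 = 0.01095 mol
m = 0.01095 × 112.41 = 1.23 g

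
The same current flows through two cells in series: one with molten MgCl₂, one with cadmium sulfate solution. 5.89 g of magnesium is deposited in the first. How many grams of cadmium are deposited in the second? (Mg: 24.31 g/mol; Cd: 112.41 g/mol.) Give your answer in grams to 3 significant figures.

n(Mg) = 5.89 / 24.31 = 0.2423 mol
Mg²⁺ + 2e⁻ → Mg, so n(e⁻) = 2 × 0.2423 = 0.4846 mol
Since the cells are in series, n(e⁻) in the Cd cell is also 0.4846 mol.
Cd²⁺ + 2e⁻ → Cd, so n(Cd) = 0.4846 / 2 = 0.2423 mol
m(Cd) = 0.2423 × 112.41 = 27.2 g

27.2 g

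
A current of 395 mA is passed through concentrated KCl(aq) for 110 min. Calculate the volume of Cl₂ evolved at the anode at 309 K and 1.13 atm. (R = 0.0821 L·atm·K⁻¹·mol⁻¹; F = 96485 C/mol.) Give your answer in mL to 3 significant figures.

303 mL

Charge passed = 0.395 × 6600 = 2607 C
n(e⁻) = 2607 / 96485 = 0.02702 mol
2Cl⁻ → Cl₂ + 2e⁻, so n(Cl₂) = 0.02702 / 2 = 0.01351 mol
V = nRT/P = 0.01351 × 0.0821 × 309 / 1.13 = 0.3033 L
= 303 mL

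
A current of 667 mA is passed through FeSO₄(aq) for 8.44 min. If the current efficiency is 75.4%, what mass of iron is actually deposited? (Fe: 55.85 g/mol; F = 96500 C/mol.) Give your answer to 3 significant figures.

Q = 0.667 × 506.4 = 337.8 C
n(e⁻) = 337.8 / 96500 = 0.003501 mol
Fe²⁺ + 2e⁻ → Fe, so theoretical m(Fe) = 0.001751 × 55.85 = 0.09779 g
Actual mass = 75.4% × 0.09779 = 0.0737 g

0.0737 g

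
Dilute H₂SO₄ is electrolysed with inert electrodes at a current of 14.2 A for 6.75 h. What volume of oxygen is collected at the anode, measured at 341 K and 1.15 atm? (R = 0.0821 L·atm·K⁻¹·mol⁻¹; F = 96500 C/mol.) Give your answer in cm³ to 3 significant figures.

21800 cm³

Q = 14.2 A × 24300 s = 3.451×10^5 C
n(e⁻) = Q/F = 3.451×10^5/96500 = 3.576 mol
2H₂O → O₂ + 4H⁺ + 4e⁻, so n(O₂) = 3.576 / 4 = 0.8940 mol
V = nRT/P = 0.8940 × 0.0821 × 341 / 1.15 = 21.76 L
= 21800 cm³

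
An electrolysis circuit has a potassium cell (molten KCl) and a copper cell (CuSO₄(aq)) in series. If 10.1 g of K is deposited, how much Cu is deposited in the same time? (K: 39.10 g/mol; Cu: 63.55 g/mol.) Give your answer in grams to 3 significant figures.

8.21 g

n(K) = 10.1 / 39.10 = 0.2583 mol
K⁺ + e⁻ → K, so n(e⁻) = 0.2583 mol
The cells are in series, so the same charge (and hence the same n(e⁻) = 0.2583 mol) passes through both.
Cu²⁺ + 2e⁻ → Cu, so n(Cu) = 0.2583 / 2 = 0.1292 mol
m(Cu) = 0.1292 × 63.55 = 8.21 g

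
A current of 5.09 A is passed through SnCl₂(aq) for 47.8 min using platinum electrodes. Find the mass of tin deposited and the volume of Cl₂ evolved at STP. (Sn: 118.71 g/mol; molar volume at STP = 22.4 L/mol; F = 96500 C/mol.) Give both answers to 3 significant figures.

8.98 g Sn; 1.69 L Cl₂

Q = 5.09 × 2868 = 14600 C; n(e⁻) = 14600 / 96500 = 0.1513 mol
Cathode: Sn²⁺ + 2e⁻ → Sn → n(Sn) = 0.1513/2 = 0.07565 mol → 8.98 g
Anode: 2Cl⁻ → Cl₂ + 2e⁻ → n(Cl₂) = 0.1513/2 = 0.07565 mol → 1.69 L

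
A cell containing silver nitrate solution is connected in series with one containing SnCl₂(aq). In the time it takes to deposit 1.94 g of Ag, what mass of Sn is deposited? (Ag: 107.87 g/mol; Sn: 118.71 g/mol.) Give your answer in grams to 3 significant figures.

n(Ag) = 1.94 / 107.87 = 0.01798 mol
Ag⁺ + e⁻ → Ag, so n(e⁻) = 0.01798 mol
Since the cells are in series, n(e⁻) in the Sn cell is also 0.01798 mol.
Sn²⁺ + 2e⁻ → Sn, so n(Sn) = 0.01798 / 2 = 0.008990 mol
m(Sn) = 0.008990 × 118.71 = 1.07 g

1.07 g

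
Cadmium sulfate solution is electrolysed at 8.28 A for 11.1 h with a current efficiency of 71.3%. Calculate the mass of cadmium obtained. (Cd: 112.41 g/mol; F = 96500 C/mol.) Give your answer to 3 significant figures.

137 g

Q = 8.28 × 39960 = 3.309×10^5 C
n(e⁻) = 3.309×10^5 / 96500 = 3.429 mol
Cd²⁺ + 2e⁻ → Cd, so theoretical m(Cd) = 1.715 × 112.41 = 192.8 g
Actual mass = 71.3% × 192.8 = 137 g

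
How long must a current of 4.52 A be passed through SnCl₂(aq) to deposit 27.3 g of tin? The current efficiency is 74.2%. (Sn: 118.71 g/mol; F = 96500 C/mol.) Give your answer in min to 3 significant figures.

221 min

n(Sn) = 27.3 / 118.71 = 0.2300 mol
Sn²⁺ + 2e⁻ → Sn, so n(e⁻) = 2 × 0.2300 = 0.4600 mol
Q = 0.4600 × 96500 / 0.742 = 59820 C
t = Q / I = 59820 / 4.52 = 13230 s = 221 min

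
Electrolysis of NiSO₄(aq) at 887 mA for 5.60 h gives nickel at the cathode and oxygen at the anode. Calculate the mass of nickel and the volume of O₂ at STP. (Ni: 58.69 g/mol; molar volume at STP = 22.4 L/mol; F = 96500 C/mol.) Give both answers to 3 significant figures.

5.44 g Ni; 1.04 L O₂

Q = 0.887 × 20160 = 17880 C; n(e⁻) = 17880 / 96500 = 0.1853 mol
Cathode: Ni²⁺ + 2e⁻ → Ni → n(Ni) = 0.1853/2 = 0.09265 mol → 5.44 g
Anode: 2H₂O → O₂ + 4H⁺ + 4e⁻ → n(O₂) = 0.1853/4 = 0.04633 mol → 1.04 L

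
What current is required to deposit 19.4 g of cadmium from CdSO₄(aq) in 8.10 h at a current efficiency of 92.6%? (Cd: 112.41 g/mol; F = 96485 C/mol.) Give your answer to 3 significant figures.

n(Cd) = 19.4 / 112.41 = 0.1726 mol
Cd²⁺ + 2e⁻ → Cd, so n(e⁻) = 2 × 0.1726 = 0.3452 mol
Q = 0.3452 × 96485 / 0.926 = 35970 C
I = Q / t = 35970 / 29160 s = 1.23 A

1.23 A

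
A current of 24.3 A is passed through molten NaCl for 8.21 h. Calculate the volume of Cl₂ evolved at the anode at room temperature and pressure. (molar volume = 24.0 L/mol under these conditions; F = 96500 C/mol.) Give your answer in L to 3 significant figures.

Q = It = 24.3 × 29556 = 7.182×10^5 C
Moles of electrons = 7.182×10^5 / 96500 = 7.442 mol
2Cl⁻ → Cl₂ + 2e⁻, so n(Cl₂) = 7.442 / 2 = 3.721 mol
V = 3.721 × 24.0 = 89.30 L

89.3 L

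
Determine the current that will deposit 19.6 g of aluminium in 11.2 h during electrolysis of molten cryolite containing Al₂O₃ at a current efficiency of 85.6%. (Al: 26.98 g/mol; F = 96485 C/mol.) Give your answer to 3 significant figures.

n(Al) = 19.6 / 26.98 = 0.7265 mol
Al³⁺ + 3e⁻ → Al, so n(e⁻) = 3 × 0.7265 = 2.180 mol
Q = 2.180 × 96485 / 0.856 = 2.457×10^5 C
I = Q / t = 2.457×10^5 / 40320 s = 6.09 A

6.09 A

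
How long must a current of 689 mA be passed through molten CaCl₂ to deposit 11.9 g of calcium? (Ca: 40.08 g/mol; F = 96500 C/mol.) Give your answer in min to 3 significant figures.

1390 min

n(Ca) = 11.9 / 40.08 = 0.2969 mol
Ca²⁺ + 2e⁻ → Ca, so n(e⁻) = 2 × 0.2969 = 0.5938 mol
Q = 0.5938 × 96500 = 57300 C
t = Q / I = 57300 / 0.689 = 83160 s = 1390 min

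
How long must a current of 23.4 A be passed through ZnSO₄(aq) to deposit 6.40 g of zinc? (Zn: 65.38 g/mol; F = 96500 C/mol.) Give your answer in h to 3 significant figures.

0.224 h

n(Zn) = 6.40 / 65.38 = 0.09789 mol
Zn²⁺ + 2e⁻ → Zn, so n(e⁻) = 2 × 0.09789 = 0.1958 mol
Q = 0.1958 × 96500 = 18890 C
t = Q / I = 18890 / 23.4 = 807.3 s = 0.224 h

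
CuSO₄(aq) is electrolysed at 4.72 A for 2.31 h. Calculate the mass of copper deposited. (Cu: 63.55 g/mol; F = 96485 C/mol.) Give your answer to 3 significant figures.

Charge passed = 4.72 × 8316 = 39250 C
Moles of electrons = 39250 / 96485 = 0.4068 mol
Cu²⁺ + 2e⁻ → Cu, so n(Cu) = 0.4068 / 2 = 0.2034 mol
m = 0.2034 × 63.55 = 12.9 g

12.9 g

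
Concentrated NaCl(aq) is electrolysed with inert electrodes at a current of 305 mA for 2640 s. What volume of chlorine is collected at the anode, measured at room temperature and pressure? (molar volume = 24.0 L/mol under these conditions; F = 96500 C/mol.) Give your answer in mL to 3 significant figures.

Q = 0.305 A × 2640 s = 805.2 C
n(e⁻) = Q/F = 805.2/96500 = 0.008344 mol
2Cl⁻ → Cl₂ + 2e⁻, so n(Cl₂) = 0.008344 / 2 = 0.004172 mol
V = 0.004172 × 24.0 = 0.1001 L
= 100 mL

100 mL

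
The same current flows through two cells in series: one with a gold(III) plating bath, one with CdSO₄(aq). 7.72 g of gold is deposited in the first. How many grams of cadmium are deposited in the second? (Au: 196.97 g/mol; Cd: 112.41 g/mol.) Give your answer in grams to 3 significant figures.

6.61 g

n(Au) = 7.72 / 196.97 = 0.03919 mol
Au³⁺ + 3e⁻ → Au, so n(e⁻) = 3 × 0.03919 = 0.1176 mol
The cells are in series, so the same charge (and hence the same n(e⁻) = 0.1176 mol) passes through both.
Cd²⁺ + 2e⁻ → Cd, so n(Cd) = 0.1176 / 2 = 0.05880 mol
m(Cd) = 0.05880 × 112.41 = 6.61 g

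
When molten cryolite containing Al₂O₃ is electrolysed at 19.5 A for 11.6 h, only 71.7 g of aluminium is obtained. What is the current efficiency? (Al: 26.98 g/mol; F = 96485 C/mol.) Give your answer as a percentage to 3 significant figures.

Q = 19.5 × 41760 = 8.143×10^5 C
n(e⁻) = 8.143×10^5 / 96485 = 8.440 mol
Al³⁺ + 3e⁻ → Al, so theoretical n(Al) = 2.813 mol → 75.89 g
Efficiency = 71.7 / 75.89 = 0.9448 = 94.5%

94.5%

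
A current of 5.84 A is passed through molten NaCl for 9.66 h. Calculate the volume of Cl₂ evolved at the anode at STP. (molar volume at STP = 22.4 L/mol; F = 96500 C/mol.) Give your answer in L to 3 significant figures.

23.6 L

Charge passed = 5.84 × 34776 = 2.031×10^5 C
n(e⁻) = 2.031×10^5 / 96500 = 2.105 mol
2Cl⁻ → Cl₂ + 2e⁻, so n(Cl₂) = 2.105 / 2 = 1.053 mol
V = 1.053 × 22.4 = 23.59 L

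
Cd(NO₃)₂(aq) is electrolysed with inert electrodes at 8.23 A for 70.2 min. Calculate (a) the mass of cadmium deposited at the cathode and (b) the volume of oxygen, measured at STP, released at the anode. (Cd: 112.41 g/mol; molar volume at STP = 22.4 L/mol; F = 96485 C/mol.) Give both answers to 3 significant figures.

Q = 8.23 × 4212 = 34660 C; n(e⁻) = 34660 / 96485 = 0.3592 mol
Cathode: Cd²⁺ + 2e⁻ → Cd → n(Cd) = 0.3592/2 = 0.1796 mol → 20.2 g
Anode: 2H₂O → O₂ + 4H⁺ + 4e⁻ → n(O₂) = 0.3592/4 = 0.08980 mol → 2.01 L

20.2 g Cd; 2.01 L O₂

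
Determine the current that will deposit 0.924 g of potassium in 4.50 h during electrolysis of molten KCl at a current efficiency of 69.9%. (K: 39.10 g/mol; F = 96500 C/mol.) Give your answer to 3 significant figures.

n(K) = 0.924 / 39.10 = 0.02363 mol
K⁺ + e⁻ → K, so n(e⁻) = 0.02363 mol
Q = 0.02363 × 96500 / 0.699 = 3262 C
I = Q / t = 3262 / 16200 s = 0.201 A

0.201 A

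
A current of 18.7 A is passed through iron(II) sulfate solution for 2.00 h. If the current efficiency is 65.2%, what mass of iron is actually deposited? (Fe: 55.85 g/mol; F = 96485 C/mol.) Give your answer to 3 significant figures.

25.4 g

Q = 18.7 × 7200 = 1.346×10^5 C
n(e⁻) = 1.346×10^5 / 96485 = 1.395 mol
Fe²⁺ + 2e⁻ → Fe, so theoretical m(Fe) = 0.6975 × 55.85 = 38.96 g
Actual mass = 65.2% × 38.96 = 25.4 g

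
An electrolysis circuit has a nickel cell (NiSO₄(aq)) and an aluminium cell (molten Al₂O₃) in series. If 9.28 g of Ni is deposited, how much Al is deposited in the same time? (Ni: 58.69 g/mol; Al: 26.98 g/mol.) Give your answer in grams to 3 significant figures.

2.84 g

n(Ni) = 9.28 / 58.69 = 0.1581 mol
Ni²⁺ + 2e⁻ → Ni, so n(e⁻) = 2 × 0.1581 = 0.3162 mol
In series, the same 0.3162 mol of electrons flows through the second cell.
Al³⁺ + 3e⁻ → Al, so n(Al) = 0.3162 / 3 = 0.1054 mol
m(Al) = 0.1054 × 26.98 = 2.84 g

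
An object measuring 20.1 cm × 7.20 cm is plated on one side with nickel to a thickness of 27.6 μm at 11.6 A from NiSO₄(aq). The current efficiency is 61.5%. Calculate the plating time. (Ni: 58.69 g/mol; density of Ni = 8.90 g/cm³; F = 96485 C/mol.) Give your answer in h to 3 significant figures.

Plated area = 20.1 × 7.20 = 144.7 cm²
Volume = 144.7 × 27.6×10⁻⁴ cm = 0.3994 cm³
m(Ni) = 0.3994 × 8.90 = 3.555 g
n(Ni) = 3.555 / 58.69 = 0.06057 mol; n(e⁻) = 2 × 0.06057 = 0.1211 mol
Q = 0.1211 × 96485 / 0.615 = 19000 C
t = 19000 / 11.6 = 1638 s = 0.455 h

0.455 h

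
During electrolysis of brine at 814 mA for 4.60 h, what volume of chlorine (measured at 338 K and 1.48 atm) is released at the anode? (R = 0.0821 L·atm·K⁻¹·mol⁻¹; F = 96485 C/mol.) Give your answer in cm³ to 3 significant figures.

1310 cm³

Charge passed = 0.814 × 16560 = 13480 C
Moles of electrons = 13480 / 96485 = 0.1397 mol
2Cl⁻ → Cl₂ + 2e⁻, so n(Cl₂) = 0.1397 / 2 = 0.06985 mol
V = nRT/P = 0.06985 × 0.0821 × 338 / 1.48 = 1.310 L
= 1310 cm³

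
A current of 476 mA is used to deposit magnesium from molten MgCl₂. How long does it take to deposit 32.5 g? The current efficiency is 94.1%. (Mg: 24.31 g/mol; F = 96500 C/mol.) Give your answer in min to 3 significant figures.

9600 min

n(Mg) = 32.5 / 24.31 = 1.337 mol
Mg²⁺ + 2e⁻ → Mg, so n(e⁻) = 2 × 1.337 = 2.674 mol
Q = 2.674 × 96500 / 0.941 = 2.742×10^5 C
t = Q / I = 2.742×10^5 / 0.476 = 5.761×10^5 s = 9600 min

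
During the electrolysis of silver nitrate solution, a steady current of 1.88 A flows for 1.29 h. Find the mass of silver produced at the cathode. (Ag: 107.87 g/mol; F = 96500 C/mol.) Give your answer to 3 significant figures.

9.76 g

Q = 1.88 A × 4644 s = 8731 C
n(e⁻) = Q/F = 8731/96500 = 0.09048 mol
Ag⁺ + e⁻ → Ag, so n(Ag) = 0.09048 mol
m = 0.09048 × 107.87 = 9.76 g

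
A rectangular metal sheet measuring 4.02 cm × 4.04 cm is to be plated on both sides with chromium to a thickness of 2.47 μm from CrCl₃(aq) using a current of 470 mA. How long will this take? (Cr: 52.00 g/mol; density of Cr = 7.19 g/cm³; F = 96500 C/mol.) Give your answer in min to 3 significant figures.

11.4 min

Plated area = 2 × 4.02 × 4.04 = 32.48 cm²
Volume = 32.48 × 2.47×10⁻⁴ cm = 0.008023 cm³
m(Cr) = 0.008023 × 7.19 = 0.05769 g
n(Cr) = 0.05769 / 52.00 = 0.001109 mol; n(e⁻) = 3 × 0.001109 = 0.003327 mol
Q = 0.003327 × 96500 = 321.1 C
t = 321.1 / 0.470 = 683.2 s = 11.4 min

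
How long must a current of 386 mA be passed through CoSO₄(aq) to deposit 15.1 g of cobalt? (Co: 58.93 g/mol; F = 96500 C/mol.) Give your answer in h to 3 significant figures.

n(Co) = 15.1 / 58.93 = 0.2562 mol
Co²⁺ + 2e⁻ → Co, so n(e⁻) = 2 × 0.2562 = 0.5124 mol
Q = 0.5124 × 96500 = 49450 C
t = Q / I = 49450 / 0.386 = 1.281×10^5 s = 35.6 h

35.6 h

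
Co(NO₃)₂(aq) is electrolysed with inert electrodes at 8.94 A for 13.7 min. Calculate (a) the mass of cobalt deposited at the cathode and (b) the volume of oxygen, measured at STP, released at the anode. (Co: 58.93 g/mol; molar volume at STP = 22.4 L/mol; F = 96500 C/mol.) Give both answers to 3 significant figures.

Q = 8.94 × 822 = 7349 C; n(e⁻) = 7349 / 96500 = 0.07616 mol
Cathode: Co²⁺ + 2e⁻ → Co → n(Co) = 0.07616/2 = 0.03808 mol → 2.24 g
Anode: 2H₂O → O₂ + 4H⁺ + 4e⁻ → n(O₂) = 0.07616/4 = 0.01904 mol → 0.426 L

2.24 g Co; 0.426 L O₂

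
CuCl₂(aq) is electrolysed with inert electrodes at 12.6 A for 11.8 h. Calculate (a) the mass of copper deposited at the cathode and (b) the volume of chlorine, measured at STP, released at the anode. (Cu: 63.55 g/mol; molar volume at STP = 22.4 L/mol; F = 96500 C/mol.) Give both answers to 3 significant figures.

176 g Cu; 62.1 L Cl₂

Q = 12.6 × 42480 = 5.352×10^5 C; n(e⁻) = 5.352×10^5 / 96500 = 5.546 mol
Cathode: Cu²⁺ + 2e⁻ → Cu → n(Cu) = 5.546/2 = 2.773 mol → 176 g
Anode: 2Cl⁻ → Cl₂ + 2e⁻ → n(Cl₂) = 5.546/2 = 2.773 mol → 62.1 L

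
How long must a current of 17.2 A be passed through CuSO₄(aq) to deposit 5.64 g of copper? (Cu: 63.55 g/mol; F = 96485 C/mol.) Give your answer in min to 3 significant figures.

n(Cu) = 5.64 / 63.55 = 0.08875 mol
Cu²⁺ + 2e⁻ → Cu, so n(e⁻) = 2 × 0.08875 = 0.1775 mol
Q = 0.1775 × 96485 = 17130 C
t = Q / I = 17130 / 17.2 = 995.9 s = 16.6 min

16.6 min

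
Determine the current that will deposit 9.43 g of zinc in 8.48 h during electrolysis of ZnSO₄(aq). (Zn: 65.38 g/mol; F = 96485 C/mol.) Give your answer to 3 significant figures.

0.912 A

n(Zn) = 9.43 / 65.38 = 0.1442 mol
Zn²⁺ + 2e⁻ → Zn, so n(e⁻) = 2 × 0.1442 = 0.2884 mol
Q = 0.2884 × 96485 = 27830 C
I = Q / t = 27830 / 30528 s = 0.912 A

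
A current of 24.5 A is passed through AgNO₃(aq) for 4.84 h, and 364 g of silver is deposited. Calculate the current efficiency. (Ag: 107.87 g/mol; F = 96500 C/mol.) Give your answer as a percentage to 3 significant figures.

Q = 24.5 × 17424 = 4.269×10^5 C
n(e⁻) = 4.269×10^5 / 96500 = 4.424 mol
Ag⁺ + e⁻ → Ag, so theoretical n(Ag) = 4.424 mol → 477.2 g
Efficiency = 364 / 477.2 = 0.7628 = 76.3%

76.3%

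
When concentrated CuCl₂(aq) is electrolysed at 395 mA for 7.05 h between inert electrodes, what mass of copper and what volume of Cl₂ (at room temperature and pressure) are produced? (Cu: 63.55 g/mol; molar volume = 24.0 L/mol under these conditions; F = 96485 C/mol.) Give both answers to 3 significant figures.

3.30 g Cu; 1.25 L Cl₂

Q = 0.395 × 25380 = 10030 C; n(e⁻) = 10030 / 96485 = 0.1040 mol
Cathode: Cu²⁺ + 2e⁻ → Cu → n(Cu) = 0.1040/2 = 0.05200 mol → 3.30 g
Anode: 2Cl⁻ → Cl₂ + 2e⁻ → n(Cl₂) = 0.1040/2 = 0.05200 mol → 1.25 L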